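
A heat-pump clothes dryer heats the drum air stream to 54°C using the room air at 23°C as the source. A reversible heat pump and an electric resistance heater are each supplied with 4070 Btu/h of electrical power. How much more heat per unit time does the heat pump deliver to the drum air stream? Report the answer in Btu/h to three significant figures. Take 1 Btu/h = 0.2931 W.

38900 Btu/h

In absolute terms T_C = 296.15 K and T_H = 327.15 K, so ΔT = 31.00 K.
COP_Carnot = T_H/ΔT = 327.15/31.00 = 10.55.
The heat pump delivers Q̇_H = COP × Ẇ = 42950 Btu/h; the resistance heater delivers Ẇ = 4070 Btu/h.
Extra = (COP − 1)·Ẇ = 38880 Btu/h.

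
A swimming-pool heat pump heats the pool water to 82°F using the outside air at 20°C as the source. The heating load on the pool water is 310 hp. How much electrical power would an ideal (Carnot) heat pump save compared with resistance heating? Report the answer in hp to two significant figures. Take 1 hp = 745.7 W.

300 hp

In absolute terms T_C = 293.15 K and T_H = 300.93 K, so ΔT = 7.778 K.
COP_Carnot = T_H/ΔT = 300.93/7.778 = 38.69.
Resistance heating needs Ẇ_res = Q̇_H = 310.0 hp; the reversible heat pump needs only Ẇ_hp = Q̇_H/COP = 8.012 hp.
Saving = 310.0 − 8.012 = 302.0 hp.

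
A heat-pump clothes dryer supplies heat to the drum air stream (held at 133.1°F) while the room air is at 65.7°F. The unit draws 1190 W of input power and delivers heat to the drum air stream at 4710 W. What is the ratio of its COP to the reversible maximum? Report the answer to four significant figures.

COP_actual = Q̇_H/Ẇ = 4710/1190 = 3.958.
In absolute terms T_C = 291.87 K and T_H = 329.32 K, so ΔT = 37.44 K.
COP_Carnot = T_H/ΔT = 329.32/37.44 = 8.795.
η_II = COP_actual/COP_Carnot = 3.958/8.795 = 0.4500.

0.4500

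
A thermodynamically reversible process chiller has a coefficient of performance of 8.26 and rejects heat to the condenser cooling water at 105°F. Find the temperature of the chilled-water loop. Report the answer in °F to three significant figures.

44.0 °F

For a Carnot refrigerator COP_R = T_C/(T_H − T_C), so T_C = COP·T_H/(1 + COP).
With T_H = 313.71 K, T_C = 8.26 × 313.71/9.260 = 279.83 K.
Converting, 279.83 K = 44.02°F.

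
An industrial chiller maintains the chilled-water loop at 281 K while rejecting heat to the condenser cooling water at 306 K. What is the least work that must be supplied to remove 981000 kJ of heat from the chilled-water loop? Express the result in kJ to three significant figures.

The reservoir spacing is ΔT = 306 − 281 = 25.00 K.
The reversible limit is COP_R = T_C/ΔT = 11.24, so W_min = Q_C/COP = Q_C·ΔT/T_C.
W_min = 981000 × 25.00/281.00 = 87280 kJ.

87300 kJ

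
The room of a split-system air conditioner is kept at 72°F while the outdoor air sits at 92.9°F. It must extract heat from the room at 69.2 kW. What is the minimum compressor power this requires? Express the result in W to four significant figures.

In absolute terms T_C = 295.37 K and T_H = 306.98 K, so ΔT = 11.61 K.
COP_Carnot = T_C/ΔT = 295.37/11.61 = 25.44.
Ẇ_min = Q̇/COP_Carnot = 69.20/25.44 = 2.720 kW = 2720 W.

2720 W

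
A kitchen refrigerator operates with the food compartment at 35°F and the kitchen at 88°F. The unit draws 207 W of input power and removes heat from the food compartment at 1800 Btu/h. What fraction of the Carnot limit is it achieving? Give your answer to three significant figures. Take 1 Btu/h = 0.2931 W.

Converting, Q̇_C = 1800 Btu/h = 527.6 W, so COP_actual = Q̇_C/Ẇ = 527.6/207.0 = 2.549.
In absolute terms T_C = 274.82 K and T_H = 304.26 K, so ΔT = 29.44 K.
COP_Carnot = T_C/ΔT = 274.82/29.44 = 9.333.
η_II = COP_actual/COP_Carnot = 2.549/9.333 = 0.2731.

0.273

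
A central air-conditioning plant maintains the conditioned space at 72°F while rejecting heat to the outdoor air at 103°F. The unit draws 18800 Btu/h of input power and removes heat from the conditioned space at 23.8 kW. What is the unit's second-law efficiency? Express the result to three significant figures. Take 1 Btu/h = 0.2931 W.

Converting, Q̇_C = 23.80 kW = 81200 Btu/h, so COP_actual = Q̇_C/Ẇ = 81200/18800 = 4.319.
In absolute terms T_C = 295.37 K and T_H = 312.59 K, so ΔT = 17.22 K.
COP_Carnot = T_C/ΔT = 295.37/17.22 = 17.15.
η_II = COP_actual/COP_Carnot = 4.319/17.15 = 0.2518.

0.252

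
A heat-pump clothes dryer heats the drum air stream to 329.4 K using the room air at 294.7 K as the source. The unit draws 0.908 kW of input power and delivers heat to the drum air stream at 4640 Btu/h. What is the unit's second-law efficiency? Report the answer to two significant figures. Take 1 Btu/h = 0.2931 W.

Converting, Q̇_H = 4640 Btu/h = 1.360 kW, so COP_actual = Q̇_H/Ẇ = 1.360/0.9080 = 1.498.
The reservoir spacing is ΔT = 329.4 − 294.7 = 34.70 K.
COP_Carnot = T_H/ΔT = 329.40/34.70 = 9.493.
η_II = COP_actual/COP_Carnot = 1.498/9.493 = 0.1578.

0.16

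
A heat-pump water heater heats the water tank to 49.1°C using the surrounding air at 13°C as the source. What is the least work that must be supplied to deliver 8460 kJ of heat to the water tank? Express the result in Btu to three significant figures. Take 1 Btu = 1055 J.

898 Btu

In absolute terms T_C = 286.15 K and T_H = 322.25 K, so ΔT = 36.10 K.
The reversible limit is COP_HP = T_H/ΔT = 8.927, so W_min = Q_H/COP = Q_H·ΔT/T_H.
W_min = 8460 × 36.10/322.25 = 947.7 kJ = 898.3 Btu.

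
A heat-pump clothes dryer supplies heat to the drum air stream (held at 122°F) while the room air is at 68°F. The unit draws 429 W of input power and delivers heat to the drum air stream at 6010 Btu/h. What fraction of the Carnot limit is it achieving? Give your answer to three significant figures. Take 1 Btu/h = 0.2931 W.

0.381

Converting, Q̇_H = 6010 Btu/h = 1762 W, so COP_actual = Q̇_H/Ẇ = 1762/429.0 = 4.106.
In absolute terms T_C = 293.15 K and T_H = 323.15 K, so ΔT = 30.00 K.
COP_Carnot = T_H/ΔT = 323.15/30.00 = 10.77.
η_II = COP_actual/COP_Carnot = 4.106/10.77 = 0.3812.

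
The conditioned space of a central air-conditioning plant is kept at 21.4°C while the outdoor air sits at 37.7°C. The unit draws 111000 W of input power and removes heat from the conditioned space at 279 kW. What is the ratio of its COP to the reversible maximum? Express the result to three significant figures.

Converting, Q̇_C = 279.0 kW = 279000 W, so COP_actual = Q̇_C/Ẇ = 279000/111000 = 2.514.
In absolute terms T_C = 294.55 K and T_H = 310.85 K, so ΔT = 16.30 K.
COP_Carnot = T_C/ΔT = 294.55/16.30 = 18.07.
η_II = COP_actual/COP_Carnot = 2.514/18.07 = 0.1391.

0.139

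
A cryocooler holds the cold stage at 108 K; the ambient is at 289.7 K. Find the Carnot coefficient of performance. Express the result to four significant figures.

The reservoir spacing is ΔT = 289.7 − 108 = 181.7 K.
For a reversible cycle, COP_Carnot = T_C/ΔT = 108.00/181.7 = 0.5944.

0.5944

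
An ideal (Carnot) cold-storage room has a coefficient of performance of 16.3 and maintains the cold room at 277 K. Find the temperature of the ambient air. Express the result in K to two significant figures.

COP_R = T_C/(T_H − T_C) gives T_H − T_C = T_C/COP.
With T_C = 277.00 K, T_H = 277.00 × (1 + 1/16.3) = 293.99 K.

290 K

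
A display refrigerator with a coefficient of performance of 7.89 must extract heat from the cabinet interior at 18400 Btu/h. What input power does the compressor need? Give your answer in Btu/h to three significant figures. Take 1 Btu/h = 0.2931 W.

Ẇ = Q̇_C/COP = 18400/7.89 = 2332 Btu/h.

2330 Btu/h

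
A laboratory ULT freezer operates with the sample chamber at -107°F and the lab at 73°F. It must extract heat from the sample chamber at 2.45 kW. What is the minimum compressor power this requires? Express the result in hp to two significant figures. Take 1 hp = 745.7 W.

In absolute terms T_C = 195.93 K and T_H = 295.93 K, so ΔT = 100.0 K.
COP_Carnot = T_C/ΔT = 195.93/100.0 = 1.959.
Ẇ_min = Q̇/COP_Carnot = 2.450/1.959 = 1.250 kW = 1.677 hp.

1.7 hp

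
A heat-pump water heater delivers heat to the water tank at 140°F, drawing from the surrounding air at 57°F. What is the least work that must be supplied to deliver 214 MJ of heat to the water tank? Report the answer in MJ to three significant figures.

In absolute terms T_C = 287.04 K and T_H = 333.15 K, so ΔT = 46.11 K.
The reversible limit is COP_HP = T_H/ΔT = 7.225, so W_min = Q_H/COP = Q_H·ΔT/T_H.
W_min = 214.0 × 46.11/333.15 = 29.62 MJ.

29.6 MJ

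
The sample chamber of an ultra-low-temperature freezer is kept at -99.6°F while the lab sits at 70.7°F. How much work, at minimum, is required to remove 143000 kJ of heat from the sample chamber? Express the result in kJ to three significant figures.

In absolute terms T_C = 200.04 K and T_H = 294.65 K, so ΔT = 94.61 K.
The reversible limit is COP_R = T_C/ΔT = 2.114, so W_min = Q_C/COP = Q_C·ΔT/T_C.
W_min = 143000 × 94.61/200.04 = 67630 kJ.

67600 kJ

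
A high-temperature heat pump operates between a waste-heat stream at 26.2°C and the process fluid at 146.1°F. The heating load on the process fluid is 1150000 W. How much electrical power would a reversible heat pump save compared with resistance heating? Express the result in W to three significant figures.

In absolute terms T_C = 299.35 K and T_H = 336.54 K, so ΔT = 37.19 K.
COP_Carnot = T_H/ΔT = 336.54/37.19 = 9.049.
Resistance heating needs Ẇ_res = Q̇_H = 1150000 W; the reversible heat pump needs only Ẇ_hp = Q̇_H/COP = 127100 W.
Saving = 1150000 − 127100 = 1023000 W.

1020000 W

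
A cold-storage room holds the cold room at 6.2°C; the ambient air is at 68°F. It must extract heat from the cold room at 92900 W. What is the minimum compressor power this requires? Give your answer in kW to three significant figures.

4.59 kW

In absolute terms T_C = 279.35 K and T_H = 293.15 K, so ΔT = 13.80 K.
COP_Carnot = T_C/ΔT = 279.35/13.80 = 20.24.
Ẇ_min = Q̇/COP_Carnot = 92900/20.24 = 4589 W = 4.589 kW.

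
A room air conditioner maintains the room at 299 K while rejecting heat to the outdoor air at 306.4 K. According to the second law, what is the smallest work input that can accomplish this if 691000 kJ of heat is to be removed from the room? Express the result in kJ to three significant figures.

The reservoir spacing is ΔT = 306.4 − 299 = 7.400 K.
The reversible limit is COP_R = T_C/ΔT = 40.41, so W_min = Q_C/COP = Q_C·ΔT/T_C.
W_min = 691000 × 7.400/299.00 = 17100 kJ.

17100 kJ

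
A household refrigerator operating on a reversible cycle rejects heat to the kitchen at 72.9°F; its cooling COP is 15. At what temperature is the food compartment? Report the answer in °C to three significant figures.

4.23 °C

For a Carnot refrigerator COP_R = T_C/(T_H − T_C), so T_C = COP·T_H/(1 + COP).
With T_H = 295.87 K, T_C = 15 × 295.87/16.00 = 277.38 K.
Converting, 277.38 K = 4.23°C.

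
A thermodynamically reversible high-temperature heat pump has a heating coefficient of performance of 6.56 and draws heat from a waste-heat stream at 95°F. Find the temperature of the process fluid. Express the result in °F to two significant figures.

COP_HP = T_H/(T_H − T_C) rearranges to T_H = COP·T_C/(COP − 1).
With T_C = 308.15 K, T_H = 6.56 × 308.15/5.560 = 363.57 K.
Converting, 363.57 K = 194.76°F.

190 °F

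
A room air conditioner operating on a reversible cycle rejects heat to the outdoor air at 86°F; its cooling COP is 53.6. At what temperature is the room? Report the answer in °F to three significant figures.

For a Carnot refrigerator COP_R = T_C/(T_H − T_C), so T_C = COP·T_H/(1 + COP).
With T_H = 303.15 K, T_C = 53.6 × 303.15/54.60 = 297.60 K.
Converting, 297.60 K = 76.01°F.

76.0 °F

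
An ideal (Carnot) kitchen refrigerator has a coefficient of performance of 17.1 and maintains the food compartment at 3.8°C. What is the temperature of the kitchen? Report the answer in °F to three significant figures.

68.0 °F

COP_R = T_C/(T_H − T_C) gives T_H − T_C = T_C/COP.
With T_C = 276.95 K, T_H = 276.95 × (1 + 1/17.1) = 293.15 K.
Converting, 293.15 K = 67.99°F.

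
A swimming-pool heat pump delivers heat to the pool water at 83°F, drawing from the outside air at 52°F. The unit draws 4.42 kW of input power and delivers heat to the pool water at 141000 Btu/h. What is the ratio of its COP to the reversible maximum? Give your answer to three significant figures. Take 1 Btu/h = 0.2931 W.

0.534

Converting, Q̇_H = 141000 Btu/h = 41.33 kW, so COP_actual = Q̇_H/Ẇ = 41.33/4.420 = 9.350.
In absolute terms T_C = 284.26 K and T_H = 301.48 K, so ΔT = 17.22 K.
COP_Carnot = T_H/ΔT = 301.48/17.22 = 17.51.
η_II = COP_actual/COP_Carnot = 9.350/17.51 = 0.5341.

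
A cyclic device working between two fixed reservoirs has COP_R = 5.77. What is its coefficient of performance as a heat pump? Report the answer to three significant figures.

The first law on one cycle gives Q_H = Q_C + W, so Q_H/W = Q_C/W + 1.
COP_HP = COP_R + 1 = 5.77 + 1 = 6.77.

6.77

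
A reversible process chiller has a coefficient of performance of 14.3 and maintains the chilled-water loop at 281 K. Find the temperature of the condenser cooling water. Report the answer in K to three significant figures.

COP_R = T_C/(T_H − T_C) gives T_H − T_C = T_C/COP.
With T_C = 281.00 K, T_H = 281.00 × (1 + 1/14.3) = 300.65 K.

301 K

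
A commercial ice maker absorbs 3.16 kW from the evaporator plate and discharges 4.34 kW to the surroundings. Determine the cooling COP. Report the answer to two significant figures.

The first law gives Q̇_H = Q̇_C + Ẇ, so the three rates are Q̇_C = 3.160, Q̇_H = 4.340, Ẇ = 1.180 kW.
COP_R = Q̇_C/Ẇ = 3.160/1.180 = 2.678.

2.7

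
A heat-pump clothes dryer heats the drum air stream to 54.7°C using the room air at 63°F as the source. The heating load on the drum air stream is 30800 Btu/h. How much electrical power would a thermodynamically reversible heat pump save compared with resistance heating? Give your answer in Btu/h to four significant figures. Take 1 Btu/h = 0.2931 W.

In absolute terms T_C = 290.37 K and T_H = 327.85 K, so ΔT = 37.48 K.
COP_Carnot = T_H/ΔT = 327.85/37.48 = 8.748.
Resistance heating needs Ẇ_res = Q̇_H = 30800 Btu/h; the reversible heat pump needs only Ẇ_hp = Q̇_H/COP = 3521 Btu/h.
Saving = 30800 − 3521 = 27280 Btu/h.

27280 Btu/h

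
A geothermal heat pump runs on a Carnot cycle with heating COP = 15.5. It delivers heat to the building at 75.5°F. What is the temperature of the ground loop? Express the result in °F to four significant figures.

COP_HP = T_H/(T_H − T_C) gives T_H − T_C = T_H/COP.
With T_H = 297.32 K, T_C = 297.32 × (1 − 1/15.5) = 278.13 K.
Converting, 278.13 K = 40.97°F.

40.97 °F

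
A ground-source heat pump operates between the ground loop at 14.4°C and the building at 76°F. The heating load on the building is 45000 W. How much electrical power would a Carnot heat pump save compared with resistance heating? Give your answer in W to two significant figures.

43000 W

In absolute terms T_C = 287.55 K and T_H = 297.59 K, so ΔT = 10.04 K.
COP_Carnot = T_H/ΔT = 297.59/10.04 = 29.63.
Resistance heating needs Ẇ_res = Q̇_H = 45000 W; the reversible heat pump needs only Ẇ_hp = Q̇_H/COP = 1519 W.
Saving = 45000 − 1519 = 43480 W.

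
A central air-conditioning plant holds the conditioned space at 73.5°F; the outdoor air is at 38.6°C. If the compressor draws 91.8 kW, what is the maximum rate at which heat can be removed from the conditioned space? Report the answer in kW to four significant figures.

In absolute terms T_C = 296.21 K and T_H = 311.75 K, so ΔT = 15.54 K.
COP_Carnot = T_C/ΔT = 296.21/15.54 = 19.06.
Q̇_max = COP_Carnot × Ẇ = 19.06 × 91.80 kW = 1749 kW.

1749 kW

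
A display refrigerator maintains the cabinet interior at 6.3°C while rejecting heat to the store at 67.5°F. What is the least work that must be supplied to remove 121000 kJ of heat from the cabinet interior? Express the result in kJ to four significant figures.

5812 kJ

In absolute terms T_C = 279.45 K and T_H = 292.87 K, so ΔT = 13.42 K.
The reversible limit is COP_R = T_C/ΔT = 20.82, so W_min = Q_C/COP = Q_C·ΔT/T_C.
W_min = 121000 × 13.42/279.45 = 5812 kJ.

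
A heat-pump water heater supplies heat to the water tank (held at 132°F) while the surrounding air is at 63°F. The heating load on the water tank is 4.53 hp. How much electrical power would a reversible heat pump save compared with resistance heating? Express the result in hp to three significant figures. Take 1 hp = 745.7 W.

4.00 hp

In absolute terms T_C = 290.37 K and T_H = 328.71 K, so ΔT = 38.33 K.
COP_Carnot = T_H/ΔT = 328.71/38.33 = 8.575.
Resistance heating needs Ẇ_res = Q̇_H = 4.530 hp; the reversible heat pump needs only Ẇ_hp = Q̇_H/COP = 0.5283 hp.
Saving = 4.530 − 0.5283 = 4.002 hp.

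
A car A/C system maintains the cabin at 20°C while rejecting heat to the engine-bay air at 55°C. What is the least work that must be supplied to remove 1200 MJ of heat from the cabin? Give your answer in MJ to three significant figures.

In absolute terms T_C = 293.15 K and T_H = 328.15 K, so ΔT = 35.00 K.
The reversible limit is COP_R = T_C/ΔT = 8.376, so W_min = Q_C/COP = Q_C·ΔT/T_C.
W_min = 1200 × 35.00/293.15 = 143.3 MJ.

143 MJ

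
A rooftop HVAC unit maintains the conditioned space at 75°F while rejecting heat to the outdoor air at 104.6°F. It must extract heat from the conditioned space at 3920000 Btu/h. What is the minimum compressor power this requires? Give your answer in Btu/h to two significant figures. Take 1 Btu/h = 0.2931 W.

220000 Btu/h

In absolute terms T_C = 297.04 K and T_H = 313.48 K, so ΔT = 16.44 K.
COP_Carnot = T_C/ΔT = 297.04/16.44 = 18.06.
Ẇ_min = Q̇/COP_Carnot = 3920000/18.06 = 217000 Btu/h.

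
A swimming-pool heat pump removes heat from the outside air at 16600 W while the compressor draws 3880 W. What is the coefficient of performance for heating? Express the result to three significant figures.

The first law gives Q̇_H = Q̇_C + Ẇ, so the three rates are Q̇_C = 16600, Q̇_H = 20480, Ẇ = 3880 W.
COP_HP = Q̇_H/Ẇ = 20480/3880 = 5.278.

5.28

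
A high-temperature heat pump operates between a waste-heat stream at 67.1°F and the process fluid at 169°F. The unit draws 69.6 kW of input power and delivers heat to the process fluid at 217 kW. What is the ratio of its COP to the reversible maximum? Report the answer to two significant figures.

COP_actual = Q̇_H/Ẇ = 217.0/69.60 = 3.118.
In absolute terms T_C = 292.65 K and T_H = 349.26 K, so ΔT = 56.61 K.
COP_Carnot = T_H/ΔT = 349.26/56.61 = 6.169.
η_II = COP_actual/COP_Carnot = 3.118/6.169 = 0.5054.

0.51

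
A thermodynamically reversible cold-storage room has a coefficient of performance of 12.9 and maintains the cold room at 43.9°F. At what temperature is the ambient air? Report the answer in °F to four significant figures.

82.94 °F

COP_R = T_C/(T_H − T_C) gives T_H − T_C = T_C/COP.
With T_C = 279.76 K, T_H = 279.76 × (1 + 1/12.9) = 301.45 K.
Converting, 301.45 K = 82.94°F.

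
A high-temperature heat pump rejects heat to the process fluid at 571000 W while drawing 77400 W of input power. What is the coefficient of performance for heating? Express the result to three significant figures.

7.38

The first law gives Q̇_H = Q̇_C + Ẇ, so the three rates are Q̇_C = 493600, Q̇_H = 571000, Ẇ = 77400 W.
COP_HP = Q̇_H/Ẇ = 571000/77400 = 7.377.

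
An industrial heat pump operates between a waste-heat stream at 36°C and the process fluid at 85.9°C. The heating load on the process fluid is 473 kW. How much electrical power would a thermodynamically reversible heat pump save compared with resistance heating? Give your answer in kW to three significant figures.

In absolute terms T_C = 309.15 K and T_H = 359.05 K, so ΔT = 49.90 K.
COP_Carnot = T_H/ΔT = 359.05/49.90 = 7.195.
Resistance heating needs Ẇ_res = Q̇_H = 473.0 kW; the reversible heat pump needs only Ẇ_hp = Q̇_H/COP = 65.74 kW.
Saving = 473.0 − 65.74 = 407.3 kW.

407 kW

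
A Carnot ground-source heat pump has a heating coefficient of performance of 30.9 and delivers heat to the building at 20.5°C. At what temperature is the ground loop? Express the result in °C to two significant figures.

COP_HP = T_H/(T_H − T_C) gives T_H − T_C = T_H/COP.
With T_H = 293.65 K, T_C = 293.65 × (1 − 1/30.9) = 284.15 K.
Converting, 284.15 K = 11.00°C.

11 °C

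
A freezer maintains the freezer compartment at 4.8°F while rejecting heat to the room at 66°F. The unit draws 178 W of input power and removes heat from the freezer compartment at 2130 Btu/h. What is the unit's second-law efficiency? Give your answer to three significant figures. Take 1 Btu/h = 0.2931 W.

Converting, Q̇_C = 2130 Btu/h = 624.3 W, so COP_actual = Q̇_C/Ẇ = 624.3/178.0 = 3.507.
In absolute terms T_C = 258.04 K and T_H = 292.04 K, so ΔT = 34.00 K.
COP_Carnot = T_C/ΔT = 258.04/34.00 = 7.589.
η_II = COP_actual/COP_Carnot = 3.507/7.589 = 0.4621.

0.462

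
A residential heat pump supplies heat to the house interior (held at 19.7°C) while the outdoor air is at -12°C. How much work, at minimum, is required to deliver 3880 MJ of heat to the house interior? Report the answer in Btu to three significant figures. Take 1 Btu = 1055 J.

398000 Btu

In absolute terms T_C = 261.15 K and T_H = 292.85 K, so ΔT = 31.70 K.
The reversible limit is COP_HP = T_H/ΔT = 9.238, so W_min = Q_H/COP = Q_H·ΔT/T_H.
W_min = 3880 × 31.70/292.85 = 420.0 MJ = 398100 Btu.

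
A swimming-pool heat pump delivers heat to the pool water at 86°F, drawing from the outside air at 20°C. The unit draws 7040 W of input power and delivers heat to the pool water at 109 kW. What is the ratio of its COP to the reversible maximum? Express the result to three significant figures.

0.511

Converting, Q̇_H = 109.0 kW = 109000 W, so COP_actual = Q̇_H/Ẇ = 109000/7040 = 15.48.
In absolute terms T_C = 293.15 K and T_H = 303.15 K, so ΔT = 10.00 K.
COP_Carnot = T_H/ΔT = 303.15/10.00 = 30.32.
η_II = COP_actual/COP_Carnot = 15.48/30.32 = 0.5107.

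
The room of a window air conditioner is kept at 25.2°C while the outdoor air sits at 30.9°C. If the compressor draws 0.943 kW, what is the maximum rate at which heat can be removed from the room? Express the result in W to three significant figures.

49400 W

In absolute terms T_C = 298.35 K and T_H = 304.05 K, so ΔT = 5.700 K.
COP_Carnot = T_C/ΔT = 298.35/5.700 = 52.34.
Q̇_max = COP_Carnot × Ẇ = 52.34 × 0.9430 kW = 49.36 kW = 49360 W.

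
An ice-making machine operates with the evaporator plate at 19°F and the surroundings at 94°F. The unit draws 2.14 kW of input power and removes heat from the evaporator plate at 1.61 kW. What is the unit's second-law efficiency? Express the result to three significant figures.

COP_actual = Q̇_C/Ẇ = 1.610/2.140 = 0.7523.
In absolute terms T_C = 265.93 K and T_H = 307.59 K, so ΔT = 41.67 K.
COP_Carnot = T_C/ΔT = 265.93/41.67 = 6.382.
η_II = COP_actual/COP_Carnot = 0.7523/6.382 = 0.1179.

0.118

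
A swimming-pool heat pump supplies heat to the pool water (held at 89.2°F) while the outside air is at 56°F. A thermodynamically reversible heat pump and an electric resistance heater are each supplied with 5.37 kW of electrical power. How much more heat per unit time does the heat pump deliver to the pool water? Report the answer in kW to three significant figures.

83.4 kW

In absolute terms T_C = 286.48 K and T_H = 304.93 K, so ΔT = 18.44 K.
COP_Carnot = T_H/ΔT = 304.93/18.44 = 16.53.
The heat pump delivers Q̇_H = COP × Ẇ = 88.78 kW; the resistance heater delivers Ẇ = 5.370 kW.
Extra = (COP − 1)·Ẇ = 83.41 kW.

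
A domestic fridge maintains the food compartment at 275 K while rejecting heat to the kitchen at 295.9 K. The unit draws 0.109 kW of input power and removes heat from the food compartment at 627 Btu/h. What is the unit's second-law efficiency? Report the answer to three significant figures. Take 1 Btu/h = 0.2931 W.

Converting, Q̇_C = 627.0 Btu/h = 0.1838 kW, so COP_actual = Q̇_C/Ẇ = 0.1838/0.1090 = 1.686.
The reservoir spacing is ΔT = 295.9 − 275 = 20.90 K.
COP_Carnot = T_C/ΔT = 275.00/20.90 = 13.16.
η_II = COP_actual/COP_Carnot = 1.686/13.16 = 0.1281.

0.128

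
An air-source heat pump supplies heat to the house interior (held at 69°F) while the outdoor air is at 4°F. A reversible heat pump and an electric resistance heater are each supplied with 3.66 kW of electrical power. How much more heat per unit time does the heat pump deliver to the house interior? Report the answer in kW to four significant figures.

26.11 kW

In absolute terms T_C = 257.59 K and T_H = 293.71 K, so ΔT = 36.11 K.
COP_Carnot = T_H/ΔT = 293.71/36.11 = 8.133.
The heat pump delivers Q̇_H = COP × Ẇ = 29.77 kW; the resistance heater delivers Ẇ = 3.660 kW.
Extra = (COP − 1)·Ẇ = 26.11 kW.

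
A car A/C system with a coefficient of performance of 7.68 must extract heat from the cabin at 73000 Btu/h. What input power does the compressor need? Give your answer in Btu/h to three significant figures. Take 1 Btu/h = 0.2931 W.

Ẇ = Q̇_C/COP = 73000/7.68 = 9505 Btu/h.

9510 Btu/h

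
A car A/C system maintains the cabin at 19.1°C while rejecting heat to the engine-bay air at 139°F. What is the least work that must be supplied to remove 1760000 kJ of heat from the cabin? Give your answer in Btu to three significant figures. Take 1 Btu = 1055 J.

In absolute terms T_C = 292.25 K and T_H = 332.59 K, so ΔT = 40.34 K.
The reversible limit is COP_R = T_C/ΔT = 7.244, so W_min = Q_C/COP = Q_C·ΔT/T_C.
W_min = 1760000 × 40.34/292.25 = 243000 kJ = 230300 Btu.

230000 Btu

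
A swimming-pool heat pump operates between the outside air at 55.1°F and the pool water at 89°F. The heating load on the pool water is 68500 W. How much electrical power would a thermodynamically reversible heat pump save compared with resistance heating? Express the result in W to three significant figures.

64300 W

In absolute terms T_C = 285.98 K and T_H = 304.82 K, so ΔT = 18.83 K.
COP_Carnot = T_H/ΔT = 304.82/18.83 = 16.18.
Resistance heating needs Ẇ_res = Q̇_H = 68500 W; the reversible heat pump needs only Ẇ_hp = Q̇_H/COP = 4232 W.
Saving = 68500 − 4232 = 64270 W.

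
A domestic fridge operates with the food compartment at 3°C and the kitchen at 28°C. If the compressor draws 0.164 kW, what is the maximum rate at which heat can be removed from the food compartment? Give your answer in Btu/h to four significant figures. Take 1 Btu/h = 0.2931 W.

6181 Btu/h

In absolute terms T_C = 276.15 K and T_H = 301.15 K, so ΔT = 25.00 K.
COP_Carnot = T_C/ΔT = 276.15/25.00 = 11.05.
Q̇_max = COP_Carnot × Ẇ = 11.05 × 0.1640 kW = 1.812 kW = 6181 Btu/h.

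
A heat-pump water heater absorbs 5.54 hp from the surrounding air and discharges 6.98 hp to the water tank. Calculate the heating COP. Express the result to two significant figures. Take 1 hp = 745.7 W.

The first law gives Q̇_H = Q̇_C + Ẇ, so the three rates are Q̇_C = 5.540, Q̇_H = 6.980, Ẇ = 1.440 hp.
COP_HP = Q̇_H/Ẇ = 6.980/1.440 = 4.847.

4.8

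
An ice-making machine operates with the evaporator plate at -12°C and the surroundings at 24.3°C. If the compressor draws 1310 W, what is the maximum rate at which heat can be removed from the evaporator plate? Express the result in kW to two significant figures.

9.4 kW

In absolute terms T_C = 261.15 K and T_H = 297.45 K, so ΔT = 36.30 K.
COP_Carnot = T_C/ΔT = 261.15/36.30 = 7.194.
Q̇_max = COP_Carnot × Ẇ = 7.194 × 1310 W = 9424 W = 9.424 kW.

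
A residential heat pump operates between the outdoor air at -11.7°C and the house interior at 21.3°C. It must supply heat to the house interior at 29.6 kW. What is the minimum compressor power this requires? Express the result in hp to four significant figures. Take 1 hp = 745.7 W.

In absolute terms T_C = 261.45 K and T_H = 294.45 K, so ΔT = 33.00 K.
COP_Carnot = T_H/ΔT = 294.45/33.00 = 8.923.
Ẇ_min = Q̇/COP_Carnot = 29.60/8.923 = 3.317 kW = 4.449 hp.

4.449 hp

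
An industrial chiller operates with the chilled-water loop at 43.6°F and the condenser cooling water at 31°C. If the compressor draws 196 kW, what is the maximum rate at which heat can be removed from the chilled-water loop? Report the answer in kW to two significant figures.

2200 kW

In absolute terms T_C = 279.59 K and T_H = 304.15 K, so ΔT = 24.56 K.
COP_Carnot = T_C/ΔT = 279.59/24.56 = 11.39.
Q̇_max = COP_Carnot × Ẇ = 11.39 × 196.0 kW = 2232 kW.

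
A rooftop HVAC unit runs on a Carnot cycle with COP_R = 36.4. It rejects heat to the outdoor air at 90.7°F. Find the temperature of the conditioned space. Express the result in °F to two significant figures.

For a Carnot refrigerator COP_R = T_C/(T_H − T_C), so T_C = COP·T_H/(1 + COP).
With T_H = 305.76 K, T_C = 36.4 × 305.76/37.40 = 297.59 K.
Converting, 297.59 K = 75.98°F.

76 °F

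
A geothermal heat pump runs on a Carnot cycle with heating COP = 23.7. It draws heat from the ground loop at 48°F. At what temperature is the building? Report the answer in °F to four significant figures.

COP_HP = T_H/(T_H − T_C) rearranges to T_H = COP·T_C/(COP − 1).
With T_C = 282.04 K, T_H = 23.7 × 282.04/22.70 = 294.46 K.
Converting, 294.46 K = 70.36°F.

70.36 °F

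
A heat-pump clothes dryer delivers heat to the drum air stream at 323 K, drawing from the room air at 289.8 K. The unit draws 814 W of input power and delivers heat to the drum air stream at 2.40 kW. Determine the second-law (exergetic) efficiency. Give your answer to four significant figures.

0.3031

Converting, Q̇_H = 2.400 kW = 2400 W, so COP_actual = Q̇_H/Ẇ = 2400/814.0 = 2.948.
The reservoir spacing is ΔT = 323 − 289.8 = 33.20 K.
COP_Carnot = T_H/ΔT = 323.00/33.20 = 9.729.
η_II = COP_actual/COP_Carnot = 2.948/9.729 = 0.3031.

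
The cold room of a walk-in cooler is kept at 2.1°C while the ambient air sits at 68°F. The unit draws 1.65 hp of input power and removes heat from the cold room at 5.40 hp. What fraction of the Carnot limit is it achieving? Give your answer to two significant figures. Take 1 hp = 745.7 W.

0.21

COP_actual = Q̇_C/Ẇ = 5.400/1.650 = 3.273.
In absolute terms T_C = 275.25 K and T_H = 293.15 K, so ΔT = 17.90 K.
COP_Carnot = T_C/ΔT = 275.25/17.90 = 15.38.
η_II = COP_actual/COP_Carnot = 3.273/15.38 = 0.2128.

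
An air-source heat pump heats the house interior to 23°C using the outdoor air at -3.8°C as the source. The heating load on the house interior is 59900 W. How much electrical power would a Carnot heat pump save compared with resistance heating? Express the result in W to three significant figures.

In absolute terms T_C = 269.35 K and T_H = 296.15 K, so ΔT = 26.80 K.
COP_Carnot = T_H/ΔT = 296.15/26.80 = 11.05.
Resistance heating needs Ẇ_res = Q̇_H = 59900 W; the reversible heat pump needs only Ẇ_hp = Q̇_H/COP = 5421 W.
Saving = 59900 − 5421 = 54480 W.

54500 W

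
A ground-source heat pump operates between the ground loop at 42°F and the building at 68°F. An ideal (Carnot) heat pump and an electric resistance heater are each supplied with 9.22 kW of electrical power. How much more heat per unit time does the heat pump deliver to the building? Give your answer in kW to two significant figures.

In absolute terms T_C = 278.71 K and T_H = 293.15 K, so ΔT = 14.44 K.
COP_Carnot = T_H/ΔT = 293.15/14.44 = 20.30.
The heat pump delivers Q̇_H = COP × Ẇ = 187.1 kW; the resistance heater delivers Ẇ = 9.220 kW.
Extra = (COP − 1)·Ẇ = 177.9 kW.

180 kW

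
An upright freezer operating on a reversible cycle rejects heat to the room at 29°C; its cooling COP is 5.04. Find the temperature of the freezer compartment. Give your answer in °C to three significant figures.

-21.0 °C

For a Carnot refrigerator COP_R = T_C/(T_H − T_C), so T_C = COP·T_H/(1 + COP).
With T_H = 302.15 K, T_C = 5.04 × 302.15/6.040 = 252.13 K.
Converting, 252.13 K = -21.02°C.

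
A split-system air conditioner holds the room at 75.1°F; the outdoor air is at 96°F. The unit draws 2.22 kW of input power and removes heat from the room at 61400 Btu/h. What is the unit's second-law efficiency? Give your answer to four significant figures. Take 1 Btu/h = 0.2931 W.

0.3168

Converting, Q̇_C = 61400 Btu/h = 18.00 kW, so COP_actual = Q̇_C/Ẇ = 18.00/2.220 = 8.106.
In absolute terms T_C = 297.09 K and T_H = 308.71 K, so ΔT = 11.61 K.
COP_Carnot = T_C/ΔT = 297.09/11.61 = 25.59.
η_II = COP_actual/COP_Carnot = 8.106/25.59 = 0.3168.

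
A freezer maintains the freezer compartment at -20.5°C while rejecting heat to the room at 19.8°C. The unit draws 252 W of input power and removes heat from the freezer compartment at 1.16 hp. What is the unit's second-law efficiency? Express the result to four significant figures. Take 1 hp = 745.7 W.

0.5475

Converting, Q̇_C = 1.160 hp = 865.0 W, so COP_actual = Q̇_C/Ẇ = 865.0/252.0 = 3.433.
In absolute terms T_C = 252.65 K and T_H = 292.95 K, so ΔT = 40.30 K.
COP_Carnot = T_C/ΔT = 252.65/40.30 = 6.269.
η_II = COP_actual/COP_Carnot = 3.433/6.269 = 0.5475.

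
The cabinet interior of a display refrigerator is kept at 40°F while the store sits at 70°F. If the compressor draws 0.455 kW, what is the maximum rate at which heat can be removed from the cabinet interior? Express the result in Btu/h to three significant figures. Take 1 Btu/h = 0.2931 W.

In absolute terms T_C = 277.59 K and T_H = 294.26 K, so ΔT = 16.67 K.
COP_Carnot = T_C/ΔT = 277.59/16.67 = 16.66.
Q̇_max = COP_Carnot × Ẇ = 16.66 × 0.4550 kW = 7.578 kW = 25860 Btu/h.

25900 Btu/h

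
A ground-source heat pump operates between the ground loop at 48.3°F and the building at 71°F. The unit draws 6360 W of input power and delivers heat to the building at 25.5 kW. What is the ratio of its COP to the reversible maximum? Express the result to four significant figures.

Converting, Q̇_H = 25.50 kW = 25500 W, so COP_actual = Q̇_H/Ẇ = 25500/6360 = 4.009.
In absolute terms T_C = 282.21 K and T_H = 294.82 K, so ΔT = 12.61 K.
COP_Carnot = T_H/ΔT = 294.82/12.61 = 23.38.
η_II = COP_actual/COP_Carnot = 4.009/23.38 = 0.1715.

0.1715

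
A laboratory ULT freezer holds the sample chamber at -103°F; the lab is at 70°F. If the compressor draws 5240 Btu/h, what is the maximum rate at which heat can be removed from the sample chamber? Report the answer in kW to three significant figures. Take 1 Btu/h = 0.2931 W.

In absolute terms T_C = 198.15 K and T_H = 294.26 K, so ΔT = 96.11 K.
COP_Carnot = T_C/ΔT = 198.15/96.11 = 2.062.
Q̇_max = COP_Carnot × Ẇ = 2.062 × 5240 Btu/h = 10800 Btu/h = 3.166 kW.

3.17 kW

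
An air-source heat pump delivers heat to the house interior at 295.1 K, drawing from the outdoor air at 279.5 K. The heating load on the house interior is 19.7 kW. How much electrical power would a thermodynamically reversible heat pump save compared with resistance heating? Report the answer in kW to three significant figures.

The reservoir spacing is ΔT = 295.1 − 279.5 = 15.60 K.
COP_Carnot = T_H/ΔT = 295.10/15.60 = 18.92.
Resistance heating needs Ẇ_res = Q̇_H = 19.70 kW; the reversible heat pump needs only Ẇ_hp = Q̇_H/COP = 1.041 kW.
Saving = 19.70 − 1.041 = 18.66 kW.

18.7 kW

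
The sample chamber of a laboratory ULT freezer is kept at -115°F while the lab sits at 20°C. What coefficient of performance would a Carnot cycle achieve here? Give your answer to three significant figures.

In absolute terms T_C = 191.48 K and T_H = 293.15 K, so ΔT = 101.7 K.
For a reversible cycle, COP_Carnot = T_C/ΔT = 191.48/101.7 = 1.883.

1.88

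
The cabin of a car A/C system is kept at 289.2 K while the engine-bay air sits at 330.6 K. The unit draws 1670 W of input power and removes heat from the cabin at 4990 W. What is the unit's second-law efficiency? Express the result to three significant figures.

0.428

COP_actual = Q̇_C/Ẇ = 4990/1670 = 2.988.
The reservoir spacing is ΔT = 330.6 − 289.2 = 41.40 K.
COP_Carnot = T_C/ΔT = 289.20/41.40 = 6.986.
η_II = COP_actual/COP_Carnot = 2.988/6.986 = 0.4277.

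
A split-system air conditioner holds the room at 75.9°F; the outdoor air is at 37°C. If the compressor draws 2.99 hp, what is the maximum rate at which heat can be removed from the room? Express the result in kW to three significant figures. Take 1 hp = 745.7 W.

In absolute terms T_C = 297.54 K and T_H = 310.15 K, so ΔT = 12.61 K.
COP_Carnot = T_C/ΔT = 297.54/12.61 = 23.59.
Q̇_max = COP_Carnot × Ẇ = 23.59 × 2.990 hp = 70.54 hp = 52.60 kW.

52.6 kW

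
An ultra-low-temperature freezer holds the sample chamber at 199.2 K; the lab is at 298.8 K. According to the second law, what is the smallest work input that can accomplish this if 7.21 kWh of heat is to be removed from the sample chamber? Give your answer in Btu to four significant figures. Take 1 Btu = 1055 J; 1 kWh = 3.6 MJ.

The reservoir spacing is ΔT = 298.8 − 199.2 = 99.60 K.
The reversible limit is COP_R = T_C/ΔT = 2.000, so W_min = Q_C/COP = Q_C·ΔT/T_C.
W_min = 7.210 × 99.60/199.20 = 3.605 kWh = 12300 Btu.

12300 Btu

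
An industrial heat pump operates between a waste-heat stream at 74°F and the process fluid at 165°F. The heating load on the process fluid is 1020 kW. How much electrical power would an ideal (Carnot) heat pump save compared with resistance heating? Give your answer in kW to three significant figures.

871 kW

In absolute terms T_C = 296.48 K and T_H = 347.04 K, so ΔT = 50.56 K.
COP_Carnot = T_H/ΔT = 347.04/50.56 = 6.865.
Resistance heating needs Ẇ_res = Q̇_H = 1020 kW; the reversible heat pump needs only Ẇ_hp = Q̇_H/COP = 148.6 kW.
Saving = 1020 − 148.6 = 871.4 kW.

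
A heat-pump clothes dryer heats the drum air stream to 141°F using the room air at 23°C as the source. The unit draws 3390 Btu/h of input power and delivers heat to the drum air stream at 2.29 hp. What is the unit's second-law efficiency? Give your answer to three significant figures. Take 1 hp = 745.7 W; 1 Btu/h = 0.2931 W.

Converting, Q̇_H = 2.290 hp = 5826 Btu/h, so COP_actual = Q̇_H/Ẇ = 5826/3390 = 1.719.
In absolute terms T_C = 296.15 K and T_H = 333.71 K, so ΔT = 37.56 K.
COP_Carnot = T_H/ΔT = 333.71/37.56 = 8.886.
η_II = COP_actual/COP_Carnot = 1.719/8.886 = 0.1934.

0.193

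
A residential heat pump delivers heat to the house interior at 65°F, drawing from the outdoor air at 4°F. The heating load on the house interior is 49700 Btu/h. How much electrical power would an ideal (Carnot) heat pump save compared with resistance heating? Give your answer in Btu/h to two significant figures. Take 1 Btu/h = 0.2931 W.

44000 Btu/h

In absolute terms T_C = 257.59 K and T_H = 291.48 K, so ΔT = 33.89 K.
COP_Carnot = T_H/ΔT = 291.48/33.89 = 8.601.
Resistance heating needs Ẇ_res = Q̇_H = 49700 Btu/h; the reversible heat pump needs only Ẇ_hp = Q̇_H/COP = 5778 Btu/h.
Saving = 49700 − 5778 = 43920 Btu/h.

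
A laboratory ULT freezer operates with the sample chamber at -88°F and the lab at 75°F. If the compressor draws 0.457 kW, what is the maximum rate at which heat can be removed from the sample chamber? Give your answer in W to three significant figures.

1040 W

In absolute terms T_C = 206.48 K and T_H = 297.04 K, so ΔT = 90.56 K.
COP_Carnot = T_C/ΔT = 206.48/90.56 = 2.280.
Q̇_max = COP_Carnot × Ẇ = 2.280 × 0.4570 kW = 1.042 kW = 1042 W.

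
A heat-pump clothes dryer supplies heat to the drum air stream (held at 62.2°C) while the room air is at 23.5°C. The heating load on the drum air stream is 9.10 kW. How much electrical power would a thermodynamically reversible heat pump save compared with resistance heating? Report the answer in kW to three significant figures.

8.05 kW

In absolute terms T_C = 296.65 K and T_H = 335.35 K, so ΔT = 38.70 K.
COP_Carnot = T_H/ΔT = 335.35/38.70 = 8.665.
Resistance heating needs Ẇ_res = Q̇_H = 9.100 kW; the reversible heat pump needs only Ẇ_hp = Q̇_H/COP = 1.050 kW.
Saving = 9.100 − 1.050 = 8.050 kW.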